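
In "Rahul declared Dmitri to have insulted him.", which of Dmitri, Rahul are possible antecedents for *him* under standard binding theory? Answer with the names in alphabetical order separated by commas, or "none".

*him* is a pronoun; Principle B requires it to be free in its binding domain — the clause headed by 'insulted'.
— Dmitri: subject of the clause headed by 'insulted'; c-commands the pronoun within its binding domain — blocked (Principle B).
— Rahul: subject of the matrix clause; c-commands the pronoun but lies outside its binding domain — allowed.

Rahul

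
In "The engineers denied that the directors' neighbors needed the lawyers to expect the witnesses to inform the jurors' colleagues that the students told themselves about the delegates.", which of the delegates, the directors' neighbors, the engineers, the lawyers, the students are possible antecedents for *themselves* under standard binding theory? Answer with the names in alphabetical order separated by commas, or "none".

the students

*themselves* is a reflexive; Principle A requires it to be bound within its binding domain — the clause headed by 'told'.
— the delegates: second object of the clause headed by 'told'; does not c-command the reflexive — cannot bind it (Principle A).
— the directors' neighbors: subject of the clause headed by 'needed'; c-commands the reflexive but lies outside its binding domain — cannot bind it (Principle A).
— the engineers: subject of the matrix clause; c-commands the reflexive but lies outside its binding domain — cannot bind it (Principle A).
— the lawyers: subject of the clause headed by 'expect'; c-commands the reflexive but lies outside its binding domain — cannot bind it (Principle A).
— the students: subject of the clause headed by 'told'; c-commands the reflexive within its binding domain — allowed (Principle A).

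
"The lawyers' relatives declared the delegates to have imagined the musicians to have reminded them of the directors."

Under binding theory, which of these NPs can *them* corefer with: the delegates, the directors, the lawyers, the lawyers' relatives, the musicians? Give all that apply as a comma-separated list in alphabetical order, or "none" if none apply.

the delegates, the lawyers, the lawyers' relatives

*them* is a pronoun; Principle B requires it to be free in its binding domain — the clause headed by 'reminded'.
— the delegates: subject of the clause headed by 'imagined'; c-commands the pronoun but lies outside its binding domain — allowed.
— the directors: second object of the clause headed by 'reminded'; is c-commanded by the pronoun; coreference would bind this R-expression — blocked (Principle C).
— the lawyers: possessor inside the subject DP of the matrix clause; does not c-command the pronoun — Principle B does not apply; allowed.
— the lawyers' relatives: subject of the matrix clause; c-commands the pronoun but lies outside its binding domain — allowed.
— the musicians: subject of the clause headed by 'reminded'; c-commands the pronoun within its binding domain — blocked (Principle B).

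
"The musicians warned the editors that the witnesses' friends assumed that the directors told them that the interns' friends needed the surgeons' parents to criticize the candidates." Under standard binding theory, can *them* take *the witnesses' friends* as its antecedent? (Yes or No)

*them* is a pronoun; Principle B requires it to be free in its binding domain — the clause headed by 'told'.
— the witnesses' friends: subject of the clause headed by 'assumed'; c-commands the pronoun but lies outside its binding domain — allowed.

Yes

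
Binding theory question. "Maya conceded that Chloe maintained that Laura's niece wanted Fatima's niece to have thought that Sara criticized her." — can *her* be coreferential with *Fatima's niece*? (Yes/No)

*her* is a pronoun; Principle B requires it to be free in its binding domain — the clause headed by 'criticized'.
— Fatima's niece: subject of the clause headed by 'thought'; c-commands the pronoun but lies outside its binding domain — allowed.

Yes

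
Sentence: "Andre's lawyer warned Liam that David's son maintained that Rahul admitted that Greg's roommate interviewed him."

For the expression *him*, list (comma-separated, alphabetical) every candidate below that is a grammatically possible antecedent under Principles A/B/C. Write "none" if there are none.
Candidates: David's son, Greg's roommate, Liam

*him* is a pronoun; Principle B requires it to be free in its binding domain — the clause headed by 'interviewed'.
— David's son: subject of the clause headed by 'maintained'; c-commands the pronoun but lies outside its binding domain — allowed.
— Greg's roommate: subject of the clause headed by 'interviewed'; c-commands the pronoun within its binding domain — blocked (Principle B).
— Liam: object of the matrix clause; c-commands the pronoun but lies outside its binding domain — allowed.

David's son, Liam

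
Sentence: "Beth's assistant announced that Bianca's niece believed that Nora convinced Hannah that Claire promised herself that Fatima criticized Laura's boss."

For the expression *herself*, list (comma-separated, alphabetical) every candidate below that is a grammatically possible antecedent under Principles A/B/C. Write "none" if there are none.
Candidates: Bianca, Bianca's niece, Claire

*herself* is a reflexive; Principle A requires it to be bound within its binding domain — the clause headed by 'promised'.
— Bianca: possessor inside the subject DP of the clause headed by 'believed'; does not c-command the reflexive — cannot bind it (Principle A).
— Bianca's niece: subject of the clause headed by 'believed'; c-commands the reflexive but lies outside its binding domain — cannot bind it (Principle A).
— Claire: subject of the clause headed by 'promised'; c-commands the reflexive within its binding domain — allowed (Principle A).

Claire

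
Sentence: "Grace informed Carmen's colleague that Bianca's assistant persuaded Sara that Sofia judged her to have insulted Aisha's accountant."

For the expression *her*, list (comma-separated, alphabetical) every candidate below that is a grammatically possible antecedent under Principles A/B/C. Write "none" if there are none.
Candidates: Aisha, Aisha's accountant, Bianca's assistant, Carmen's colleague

*her* is a pronoun; Principle B requires it to be free in its binding domain — the clause headed by 'judged'.
— Aisha: possessor inside the object DP of the clause headed by 'insulted'; is c-commanded by the pronoun; coreference would bind this R-expression — blocked (Principle C).
— Aisha's accountant: object of the clause headed by 'insulted'; is c-commanded by the pronoun; coreference would bind this R-expression — blocked (Principle C).
— Bianca's assistant: subject of the clause headed by 'persuaded'; c-commands the pronoun but lies outside its binding domain — allowed.
— Carmen's colleague: object of the matrix clause; c-commands the pronoun but lies outside its binding domain — allowed.

Bianca's assistant, Carmen's colleague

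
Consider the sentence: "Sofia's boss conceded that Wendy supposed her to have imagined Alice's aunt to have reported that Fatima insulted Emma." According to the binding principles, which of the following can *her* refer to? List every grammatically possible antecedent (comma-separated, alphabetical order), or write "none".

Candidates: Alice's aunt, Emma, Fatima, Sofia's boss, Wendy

*her* is a pronoun; Principle B requires it to be free in its binding domain — the clause headed by 'supposed'.
— Alice's aunt: subject of the clause headed by 'reported'; is c-commanded by the pronoun; coreference would bind this R-expression — blocked (Principle C).
— Emma: object of the clause headed by 'insulted'; is c-commanded by the pronoun; coreference would bind this R-expression — blocked (Principle C).
— Fatima: subject of the clause headed by 'insulted'; is c-commanded by the pronoun; coreference would bind this R-expression — blocked (Principle C).
— Sofia's boss: subject of the matrix clause; c-commands the pronoun but lies outside its binding domain — allowed.
— Wendy: subject of the clause headed by 'supposed'; c-commands the pronoun within its binding domain — blocked (Principle B).

Sofia's boss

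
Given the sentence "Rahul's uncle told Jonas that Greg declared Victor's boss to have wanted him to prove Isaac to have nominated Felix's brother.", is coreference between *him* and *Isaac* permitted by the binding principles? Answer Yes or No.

No

*him* is a pronoun; Principle B requires it to be free in its binding domain — the clause headed by 'wanted'.
— Isaac: subject of the clause headed by 'nominated'; is c-commanded by the pronoun; coreference would bind this R-expression — blocked (Principle C).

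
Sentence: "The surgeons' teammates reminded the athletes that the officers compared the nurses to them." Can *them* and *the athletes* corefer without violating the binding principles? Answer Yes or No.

*the athletes* is an R-expression; Principle C requires it to be free (not bound by any c-commanding expression).
— them: second object of the clause headed by 'compared'; the pronoun does not c-command the R-expression — coreference allowed.

Yes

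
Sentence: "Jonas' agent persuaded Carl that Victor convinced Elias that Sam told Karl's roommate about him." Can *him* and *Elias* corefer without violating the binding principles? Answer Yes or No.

Yes

*Elias* is an R-expression; Principle C requires it to be free (not bound by any c-commanding expression).
— him: second object of the clause headed by 'told'; the pronoun does not c-command the R-expression — coreference allowed.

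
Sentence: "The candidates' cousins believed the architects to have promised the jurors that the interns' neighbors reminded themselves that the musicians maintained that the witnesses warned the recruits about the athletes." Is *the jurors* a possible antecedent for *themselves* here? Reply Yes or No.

*themselves* is a reflexive; Principle A requires it to be bound within its binding domain — the clause headed by 'reminded'.
— the jurors: object of the clause headed by 'promised'; c-commands the reflexive but lies outside its binding domain — cannot bind it (Principle A).

No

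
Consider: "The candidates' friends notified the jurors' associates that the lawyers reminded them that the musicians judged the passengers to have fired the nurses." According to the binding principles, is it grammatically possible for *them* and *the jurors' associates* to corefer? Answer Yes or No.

Yes

*them* is a pronoun; Principle B requires it to be free in its binding domain — the clause headed by 'reminded'.
— the jurors' associates: object of the matrix clause; c-commands the pronoun but lies outside its binding domain — allowed.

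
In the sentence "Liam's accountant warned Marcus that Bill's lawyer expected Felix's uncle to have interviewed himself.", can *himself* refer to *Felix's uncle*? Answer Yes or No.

*himself* is a reflexive; Principle A requires it to be bound within its binding domain — the clause headed by 'interviewed'.
— Felix's uncle: subject of the clause headed by 'interviewed'; c-commands the reflexive within its binding domain — allowed (Principle A).

Yes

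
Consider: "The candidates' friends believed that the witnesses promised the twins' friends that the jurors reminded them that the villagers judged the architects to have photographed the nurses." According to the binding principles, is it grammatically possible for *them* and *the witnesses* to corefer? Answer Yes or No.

*them* is a pronoun; Principle B requires it to be free in its binding domain — the clause headed by 'reminded'.
— the witnesses: subject of the clause headed by 'promised'; c-commands the pronoun but lies outside its binding domain — allowed.

Yes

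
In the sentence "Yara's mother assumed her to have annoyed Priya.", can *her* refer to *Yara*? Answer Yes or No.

Yes

*her* is a pronoun; Principle B requires it to be free in its binding domain — the matrix clause.
— Yara: possessor inside the subject DP of the matrix clause; does not c-command the pronoun — Principle B does not apply; allowed.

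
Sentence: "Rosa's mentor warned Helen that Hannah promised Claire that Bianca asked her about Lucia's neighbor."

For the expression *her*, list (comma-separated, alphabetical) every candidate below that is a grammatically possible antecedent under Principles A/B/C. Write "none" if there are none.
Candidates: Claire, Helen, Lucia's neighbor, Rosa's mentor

*her* is a pronoun; Principle B requires it to be free in its binding domain — the clause headed by 'asked'.
— Claire: object of the clause headed by 'promised'; c-commands the pronoun but lies outside its binding domain — allowed.
— Helen: object of the matrix clause; c-commands the pronoun but lies outside its binding domain — allowed.
— Lucia's neighbor: second object of the clause headed by 'asked'; is c-commanded by the pronoun; coreference would bind this R-expression — blocked (Principle C).
— Rosa's mentor: subject of the matrix clause; c-commands the pronoun but lies outside its binding domain — allowed.

Claire, Helen, Rosa's mentor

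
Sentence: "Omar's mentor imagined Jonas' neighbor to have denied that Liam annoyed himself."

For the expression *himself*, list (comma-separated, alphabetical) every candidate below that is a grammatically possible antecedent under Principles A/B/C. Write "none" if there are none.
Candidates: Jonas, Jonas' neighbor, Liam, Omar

Liam

*himself* is a reflexive; Principle A requires it to be bound within its binding domain — the clause headed by 'annoyed'.
— Jonas: possessor inside the subject DP of the clause headed by 'denied'; does not c-command the reflexive — cannot bind it (Principle A).
— Jonas' neighbor: subject of the clause headed by 'denied'; c-commands the reflexive but lies outside its binding domain — cannot bind it (Principle A).
— Liam: subject of the clause headed by 'annoyed'; c-commands the reflexive within its binding domain — allowed (Principle A).
— Omar: possessor inside the subject DP of the matrix clause; does not c-command the reflexive — cannot bind it (Principle A).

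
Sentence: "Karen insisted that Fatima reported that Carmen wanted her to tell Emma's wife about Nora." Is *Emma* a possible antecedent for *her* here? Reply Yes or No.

*her* is a pronoun; Principle B requires it to be free in its binding domain — the clause headed by 'wanted'.
— Emma: possessor inside the object DP of the clause headed by 'tell'; is c-commanded by the pronoun; coreference would bind this R-expression — blocked (Principle C).

No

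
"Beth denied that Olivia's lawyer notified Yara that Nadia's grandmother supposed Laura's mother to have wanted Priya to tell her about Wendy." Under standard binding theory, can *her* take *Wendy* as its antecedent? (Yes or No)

*her* is a pronoun; Principle B requires it to be free in its binding domain — the clause headed by 'tell'.
— Wendy: second object of the clause headed by 'tell'; is c-commanded by the pronoun; coreference would bind this R-expression — blocked (Principle C).

No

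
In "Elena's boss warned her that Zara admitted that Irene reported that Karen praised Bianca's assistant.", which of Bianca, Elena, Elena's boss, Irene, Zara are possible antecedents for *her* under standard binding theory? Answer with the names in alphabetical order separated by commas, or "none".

*her* is a pronoun; Principle B requires it to be free in its binding domain — the matrix clause.
— Bianca: possessor inside the object DP of the clause headed by 'praised'; is c-commanded by the pronoun; coreference would bind this R-expression — blocked (Principle C).
— Elena: possessor inside the subject DP of the matrix clause; does not c-command the pronoun — Principle B does not apply; allowed.
— Elena's boss: subject of the matrix clause; c-commands the pronoun within its binding domain — blocked (Principle B).
— Irene: subject of the clause headed by 'reported'; is c-commanded by the pronoun; coreference would bind this R-expression — blocked (Principle C).
— Zara: subject of the clause headed by 'admitted'; is c-commanded by the pronoun; coreference would bind this R-expression — blocked (Principle C).

Elena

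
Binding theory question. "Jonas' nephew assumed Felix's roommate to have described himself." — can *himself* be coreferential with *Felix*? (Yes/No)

*himself* is a reflexive; Principle A requires it to be bound within its binding domain — the clause headed by 'described'.
— Felix: possessor inside the subject DP of the clause headed by 'described'; does not c-command the reflexive — cannot bind it (Principle A).

No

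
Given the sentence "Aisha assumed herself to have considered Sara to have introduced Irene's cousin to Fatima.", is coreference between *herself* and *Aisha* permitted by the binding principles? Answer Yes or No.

Yes

*herself* is a reflexive; Principle A requires it to be bound within its binding domain — the matrix clause.
— Aisha: subject of the matrix clause; c-commands the reflexive within its binding domain — allowed (Principle A).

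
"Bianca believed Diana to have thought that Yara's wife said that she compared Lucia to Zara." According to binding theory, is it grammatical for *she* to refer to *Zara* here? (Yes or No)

*Zara* is an R-expression; Principle C requires it to be free (not bound by any c-commanding expression).
— she: subject of the clause headed by 'compared'; the pronoun c-commands the R-expression — coreference blocked (Principle C).

No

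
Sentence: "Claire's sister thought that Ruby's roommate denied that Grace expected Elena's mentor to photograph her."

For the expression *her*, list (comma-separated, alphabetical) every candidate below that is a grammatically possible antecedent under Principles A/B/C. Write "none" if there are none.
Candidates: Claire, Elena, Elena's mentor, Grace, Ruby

*her* is a pronoun; Principle B requires it to be free in its binding domain — the clause headed by 'photograph'.
— Claire: possessor inside the subject DP of the matrix clause; does not c-command the pronoun — Principle B does not apply; allowed.
— Elena: possessor inside the subject DP of the clause headed by 'photograph'; does not c-command the pronoun — Principle B does not apply; allowed.
— Elena's mentor: subject of the clause headed by 'photograph'; c-commands the pronoun within its binding domain — blocked (Principle B).
— Grace: subject of the clause headed by 'expected'; c-commands the pronoun but lies outside its binding domain — allowed.
— Ruby: possessor inside the subject DP of the clause headed by 'denied'; does not c-command the pronoun — Principle B does not apply; allowed.

Claire, Elena, Grace, Ruby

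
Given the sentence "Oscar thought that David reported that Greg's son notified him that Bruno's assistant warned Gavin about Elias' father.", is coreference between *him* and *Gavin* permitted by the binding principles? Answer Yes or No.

*him* is a pronoun; Principle B requires it to be free in its binding domain — the clause headed by 'notified'.
— Gavin: object of the clause headed by 'warned'; is c-commanded by the pronoun; coreference would bind this R-expression — blocked (Principle C).

No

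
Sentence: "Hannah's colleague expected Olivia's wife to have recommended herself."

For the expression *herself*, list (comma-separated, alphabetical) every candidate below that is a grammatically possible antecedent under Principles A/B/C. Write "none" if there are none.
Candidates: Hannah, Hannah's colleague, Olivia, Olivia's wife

Olivia's wife

*herself* is a reflexive; Principle A requires it to be bound within its binding domain — the clause headed by 'recommended'.
— Hannah: possessor inside the subject DP of the matrix clause; does not c-command the reflexive — cannot bind it (Principle A).
— Hannah's colleague: subject of the matrix clause; c-commands the reflexive but lies outside its binding domain — cannot bind it (Principle A).
— Olivia: possessor inside the subject DP of the clause headed by 'recommended'; does not c-command the reflexive — cannot bind it (Principle A).
— Olivia's wife: subject of the clause headed by 'recommended'; c-commands the reflexive within its binding domain — allowed (Principle A).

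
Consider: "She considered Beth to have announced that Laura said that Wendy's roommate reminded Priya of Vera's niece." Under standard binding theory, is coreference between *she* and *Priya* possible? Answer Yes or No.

*Priya* is an R-expression; Principle C requires it to be free (not bound by any c-commanding expression).
— she: subject of the matrix clause; the pronoun c-commands the R-expression — coreference blocked (Principle C).

No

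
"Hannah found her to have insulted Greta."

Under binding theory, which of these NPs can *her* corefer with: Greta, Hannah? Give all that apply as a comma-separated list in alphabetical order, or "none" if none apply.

*her* is a pronoun; Principle B requires it to be free in its binding domain — the matrix clause.
— Greta: object of the clause headed by 'insulted'; is c-commanded by the pronoun; coreference would bind this R-expression — blocked (Principle C).
— Hannah: subject of the matrix clause; c-commands the pronoun within its binding domain — blocked (Principle B).

none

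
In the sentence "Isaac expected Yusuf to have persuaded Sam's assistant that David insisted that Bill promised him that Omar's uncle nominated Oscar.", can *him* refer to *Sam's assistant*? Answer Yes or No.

*him* is a pronoun; Principle B requires it to be free in its binding domain — the clause headed by 'promised'.
— Sam's assistant: object of the clause headed by 'persuaded'; c-commands the pronoun but lies outside its binding domain — allowed.

Yes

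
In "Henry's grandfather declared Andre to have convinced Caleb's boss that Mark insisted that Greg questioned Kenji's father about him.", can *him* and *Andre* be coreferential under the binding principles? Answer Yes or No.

Yes

*Andre* is an R-expression; Principle C requires it to be free (not bound by any c-commanding expression).
— him: second object of the clause headed by 'questioned'; the pronoun does not c-command the R-expression — coreference allowed.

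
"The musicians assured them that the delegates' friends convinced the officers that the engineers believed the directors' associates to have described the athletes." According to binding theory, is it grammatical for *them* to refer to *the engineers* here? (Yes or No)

*the engineers* is an R-expression; Principle C requires it to be free (not bound by any c-commanding expression).
— them: object of the matrix clause; the pronoun c-commands the R-expression — coreference blocked (Principle C).

No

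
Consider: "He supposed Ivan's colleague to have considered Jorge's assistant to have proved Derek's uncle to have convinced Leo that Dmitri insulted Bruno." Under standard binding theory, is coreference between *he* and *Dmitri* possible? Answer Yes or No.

*Dmitri* is an R-expression; Principle C requires it to be free (not bound by any c-commanding expression).
— he: subject of the matrix clause; the pronoun c-commands the R-expression — coreference blocked (Principle C).

No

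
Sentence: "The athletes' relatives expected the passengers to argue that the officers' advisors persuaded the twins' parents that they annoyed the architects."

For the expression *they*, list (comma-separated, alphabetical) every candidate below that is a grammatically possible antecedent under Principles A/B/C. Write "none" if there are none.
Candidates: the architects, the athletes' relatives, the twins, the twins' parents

*they* is a pronoun; Principle B requires it to be free in its binding domain — the clause headed by 'annoyed'.
— the architects: object of the clause headed by 'annoyed'; is c-commanded by the pronoun; coreference would bind this R-expression — blocked (Principle C).
— the athletes' relatives: subject of the matrix clause; c-commands the pronoun but lies outside its binding domain — allowed.
— the twins: possessor inside the object DP of the clause headed by 'persuaded'; does not c-command the pronoun — Principle B does not apply; allowed.
— the twins' parents: object of the clause headed by 'persuaded'; c-commands the pronoun but lies outside its binding domain — allowed.

the athletes' relatives, the twins, the twins' parents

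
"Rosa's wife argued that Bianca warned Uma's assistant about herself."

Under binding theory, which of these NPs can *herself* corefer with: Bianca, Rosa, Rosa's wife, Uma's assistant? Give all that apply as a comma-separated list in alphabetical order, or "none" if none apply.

*herself* is a reflexive; Principle A requires it to be bound within its binding domain — the clause headed by 'warned'.
— Bianca: subject of the clause headed by 'warned'; c-commands the reflexive within its binding domain — allowed (Principle A).
— Rosa: possessor inside the subject DP of the matrix clause; does not c-command the reflexive — cannot bind it (Principle A).
— Rosa's wife: subject of the matrix clause; c-commands the reflexive but lies outside its binding domain — cannot bind it (Principle A).
— Uma's assistant: object of the clause headed by 'warned'; c-commands the reflexive within its binding domain — allowed (Principle A).

Bianca, Uma's assistant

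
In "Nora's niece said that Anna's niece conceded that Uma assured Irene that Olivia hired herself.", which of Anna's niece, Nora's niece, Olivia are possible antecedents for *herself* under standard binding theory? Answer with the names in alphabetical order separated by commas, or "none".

Olivia

*herself* is a reflexive; Principle A requires it to be bound within its binding domain — the clause headed by 'hired'.
— Anna's niece: subject of the clause headed by 'conceded'; c-commands the reflexive but lies outside its binding domain — cannot bind it (Principle A).
— Nora's niece: subject of the matrix clause; c-commands the reflexive but lies outside its binding domain — cannot bind it (Principle A).
— Olivia: subject of the clause headed by 'hired'; c-commands the reflexive within its binding domain — allowed (Principle A).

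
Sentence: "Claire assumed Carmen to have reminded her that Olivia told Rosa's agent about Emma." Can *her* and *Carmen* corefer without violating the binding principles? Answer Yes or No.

No

*Carmen* is an R-expression; Principle C requires it to be free (not bound by any c-commanding expression).
— her: object of the clause headed by 'reminded'; the R-expression locally c-commands the pronoun — coreference blocked (Principle B on the pronoun).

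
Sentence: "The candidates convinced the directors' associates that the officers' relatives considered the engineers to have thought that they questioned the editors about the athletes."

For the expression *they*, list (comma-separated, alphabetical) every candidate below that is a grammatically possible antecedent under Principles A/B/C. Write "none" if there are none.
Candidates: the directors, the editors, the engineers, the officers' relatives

the directors, the engineers, the officers' relatives

*they* is a pronoun; Principle B requires it to be free in its binding domain — the clause headed by 'questioned'.
— the directors: possessor inside the object DP of the matrix clause; does not c-command the pronoun — Principle B does not apply; allowed.
— the editors: object of the clause headed by 'questioned'; is c-commanded by the pronoun; coreference would bind this R-expression — blocked (Principle C).
— the engineers: subject of the clause headed by 'thought'; c-commands the pronoun but lies outside its binding domain — allowed.
— the officers' relatives: subject of the clause headed by 'considered'; c-commands the pronoun but lies outside its binding domain — allowed.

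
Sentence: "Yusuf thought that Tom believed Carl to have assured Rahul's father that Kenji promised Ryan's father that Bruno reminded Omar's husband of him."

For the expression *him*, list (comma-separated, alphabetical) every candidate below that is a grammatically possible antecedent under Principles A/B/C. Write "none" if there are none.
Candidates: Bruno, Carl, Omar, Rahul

*him* is a pronoun; Principle B requires it to be free in its binding domain — the clause headed by 'reminded'.
— Bruno: subject of the clause headed by 'reminded'; c-commands the pronoun within its binding domain — blocked (Principle B).
— Carl: subject of the clause headed by 'assured'; c-commands the pronoun but lies outside its binding domain — allowed.
— Omar: possessor inside the object DP of the clause headed by 'reminded'; does not c-command the pronoun — Principle B does not apply; allowed.
— Rahul: possessor inside the object DP of the clause headed by 'assured'; does not c-command the pronoun — Principle B does not apply; allowed.

Carl, Omar, Rahul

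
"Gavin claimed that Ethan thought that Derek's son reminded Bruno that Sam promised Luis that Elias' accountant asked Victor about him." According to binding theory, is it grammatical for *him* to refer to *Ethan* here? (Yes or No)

Yes

*Ethan* is an R-expression; Principle C requires it to be free (not bound by any c-commanding expression).
— him: second object of the clause headed by 'asked'; the pronoun does not c-command the R-expression — coreference allowed.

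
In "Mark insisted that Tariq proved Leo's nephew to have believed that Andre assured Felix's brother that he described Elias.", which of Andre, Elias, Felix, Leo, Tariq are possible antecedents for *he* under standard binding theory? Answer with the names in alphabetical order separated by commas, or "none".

Andre, Felix, Leo, Tariq

*he* is a pronoun; Principle B requires it to be free in its binding domain — the clause headed by 'described'.
— Andre: subject of the clause headed by 'assured'; c-commands the pronoun but lies outside its binding domain — allowed.
— Elias: object of the clause headed by 'described'; is c-commanded by the pronoun; coreference would bind this R-expression — blocked (Principle C).
— Felix: possessor inside the object DP of the clause headed by 'assured'; does not c-command the pronoun — Principle B does not apply; allowed.
— Leo: possessor inside the subject DP of the clause headed by 'believed'; does not c-command the pronoun — Principle B does not apply; allowed.
— Tariq: subject of the clause headed by 'proved'; c-commands the pronoun but lies outside its binding domain — allowed.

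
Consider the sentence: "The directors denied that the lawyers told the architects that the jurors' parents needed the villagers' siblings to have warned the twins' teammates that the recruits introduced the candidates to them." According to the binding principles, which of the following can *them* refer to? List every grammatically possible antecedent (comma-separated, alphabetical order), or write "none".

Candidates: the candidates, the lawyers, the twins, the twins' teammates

the lawyers, the twins, the twins' teammates

*them* is a pronoun; Principle B requires it to be free in its binding domain — the clause headed by 'introduced'.
— the candidates: object of the clause headed by 'introduced'; c-commands the pronoun within its binding domain — blocked (Principle B).
— the lawyers: subject of the clause headed by 'told'; c-commands the pronoun but lies outside its binding domain — allowed.
— the twins: possessor inside the object DP of the clause headed by 'warned'; does not c-command the pronoun — Principle B does not apply; allowed.
— the twins' teammates: object of the clause headed by 'warned'; c-commands the pronoun but lies outside its binding domain — allowed.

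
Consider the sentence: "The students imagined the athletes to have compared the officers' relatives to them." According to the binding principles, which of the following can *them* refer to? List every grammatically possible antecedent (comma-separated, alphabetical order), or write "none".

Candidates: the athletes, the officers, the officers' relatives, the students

*them* is a pronoun; Principle B requires it to be free in its binding domain — the clause headed by 'compared'.
— the athletes: subject of the clause headed by 'compared'; c-commands the pronoun within its binding domain — blocked (Principle B).
— the officers: possessor inside the object DP of the clause headed by 'compared'; does not c-command the pronoun — Principle B does not apply; allowed.
— the officers' relatives: object of the clause headed by 'compared'; c-commands the pronoun within its binding domain — blocked (Principle B).
— the students: subject of the matrix clause; c-commands the pronoun but lies outside its binding domain — allowed.

the officers, the students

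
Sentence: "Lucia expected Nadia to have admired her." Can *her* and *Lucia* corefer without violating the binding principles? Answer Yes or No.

*Lucia* is an R-expression; Principle C requires it to be free (not bound by any c-commanding expression).
— her: object of the clause headed by 'admired'; the pronoun does not c-command the R-expression — coreference allowed.

Yes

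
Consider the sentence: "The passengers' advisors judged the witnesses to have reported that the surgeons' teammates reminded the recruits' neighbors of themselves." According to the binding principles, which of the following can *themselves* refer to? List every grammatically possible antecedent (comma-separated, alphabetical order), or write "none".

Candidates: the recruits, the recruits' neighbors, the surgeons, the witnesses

the recruits' neighbors

*themselves* is a reflexive; Principle A requires it to be bound within its binding domain — the clause headed by 'reminded'.
— the recruits: possessor inside the object DP of the clause headed by 'reminded'; does not c-command the reflexive — cannot bind it (Principle A).
— the recruits' neighbors: object of the clause headed by 'reminded'; c-commands the reflexive within its binding domain — allowed (Principle A).
— the surgeons: possessor inside the subject DP of the clause headed by 'reminded'; does not c-command the reflexive — cannot bind it (Principle A).
— the witnesses: subject of the clause headed by 'reported'; c-commands the reflexive but lies outside its binding domain — cannot bind it (Principle A).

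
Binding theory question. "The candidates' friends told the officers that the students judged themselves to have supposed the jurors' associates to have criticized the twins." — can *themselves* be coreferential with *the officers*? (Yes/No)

*themselves* is a reflexive; Principle A requires it to be bound within its binding domain — the clause headed by 'judged'.
— the officers: object of the matrix clause; c-commands the reflexive but lies outside its binding domain — cannot bind it (Principle A).

No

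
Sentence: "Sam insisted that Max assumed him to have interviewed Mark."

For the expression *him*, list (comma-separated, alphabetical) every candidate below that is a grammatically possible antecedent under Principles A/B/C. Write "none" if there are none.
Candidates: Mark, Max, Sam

Sam

*him* is a pronoun; Principle B requires it to be free in its binding domain — the clause headed by 'assumed'.
— Mark: object of the clause headed by 'interviewed'; is c-commanded by the pronoun; coreference would bind this R-expression — blocked (Principle C).
— Max: subject of the clause headed by 'assumed'; c-commands the pronoun within its binding domain — blocked (Principle B).
— Sam: subject of the matrix clause; c-commands the pronoun but lies outside its binding domain — allowed.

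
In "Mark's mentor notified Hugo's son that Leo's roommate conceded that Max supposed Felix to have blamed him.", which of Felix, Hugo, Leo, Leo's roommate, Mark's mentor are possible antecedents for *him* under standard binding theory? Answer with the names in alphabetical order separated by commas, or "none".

Hugo, Leo, Leo's roommate, Mark's mentor

*him* is a pronoun; Principle B requires it to be free in its binding domain — the clause headed by 'blamed'.
— Felix: subject of the clause headed by 'blamed'; c-commands the pronoun within its binding domain — blocked (Principle B).
— Hugo: possessor inside the object DP of the matrix clause; does not c-command the pronoun — Principle B does not apply; allowed.
— Leo: possessor inside the subject DP of the clause headed by 'conceded'; does not c-command the pronoun — Principle B does not apply; allowed.
— Leo's roommate: subject of the clause headed by 'conceded'; c-commands the pronoun but lies outside its binding domain — allowed.
— Mark's mentor: subject of the matrix clause; c-commands the pronoun but lies outside its binding domain — allowed.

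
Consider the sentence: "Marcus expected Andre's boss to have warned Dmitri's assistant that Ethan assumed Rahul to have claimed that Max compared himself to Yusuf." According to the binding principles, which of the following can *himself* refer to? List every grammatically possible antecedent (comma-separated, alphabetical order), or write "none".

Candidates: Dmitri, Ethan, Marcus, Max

Max

*himself* is a reflexive; Principle A requires it to be bound within its binding domain — the clause headed by 'compared'.
— Dmitri: possessor inside the object DP of the clause headed by 'warned'; does not c-command the reflexive — cannot bind it (Principle A).
— Ethan: subject of the clause headed by 'assumed'; c-commands the reflexive but lies outside its binding domain — cannot bind it (Principle A).
— Marcus: subject of the matrix clause; c-commands the reflexive but lies outside its binding domain — cannot bind it (Principle A).
— Max: subject of the clause headed by 'compared'; c-commands the reflexive within its binding domain — allowed (Principle A).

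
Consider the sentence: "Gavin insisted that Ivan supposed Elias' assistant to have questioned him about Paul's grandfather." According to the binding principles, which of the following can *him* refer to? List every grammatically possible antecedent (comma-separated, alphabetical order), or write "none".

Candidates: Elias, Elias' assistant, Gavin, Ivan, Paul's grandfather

*him* is a pronoun; Principle B requires it to be free in its binding domain — the clause headed by 'questioned'.
— Elias: possessor inside the subject DP of the clause headed by 'questioned'; does not c-command the pronoun — Principle B does not apply; allowed.
— Elias' assistant: subject of the clause headed by 'questioned'; c-commands the pronoun within its binding domain — blocked (Principle B).
— Gavin: subject of the matrix clause; c-commands the pronoun but lies outside its binding domain — allowed.
— Ivan: subject of the clause headed by 'supposed'; c-commands the pronoun but lies outside its binding domain — allowed.
— Paul's grandfather: second object of the clause headed by 'questioned'; is c-commanded by the pronoun; coreference would bind this R-expression — blocked (Principle C).

Elias, Gavin, Ivan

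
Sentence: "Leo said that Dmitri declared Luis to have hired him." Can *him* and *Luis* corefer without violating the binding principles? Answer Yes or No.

No

*Luis* is an R-expression; Principle C requires it to be free (not bound by any c-commanding expression).
— him: object of the clause headed by 'hired'; the R-expression locally c-commands the pronoun — coreference blocked (Principle B on the pronoun).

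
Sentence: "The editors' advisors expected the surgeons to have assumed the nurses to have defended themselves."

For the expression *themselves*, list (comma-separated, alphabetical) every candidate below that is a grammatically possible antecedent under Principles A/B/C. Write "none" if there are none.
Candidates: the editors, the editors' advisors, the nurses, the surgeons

*themselves* is a reflexive; Principle A requires it to be bound within its binding domain — the clause headed by 'defended'.
— the editors: possessor inside the subject DP of the matrix clause; does not c-command the reflexive — cannot bind it (Principle A).
— the editors' advisors: subject of the matrix clause; c-commands the reflexive but lies outside its binding domain — cannot bind it (Principle A).
— the nurses: subject of the clause headed by 'defended'; c-commands the reflexive within its binding domain — allowed (Principle A).
— the surgeons: subject of the clause headed by 'assumed'; c-commands the reflexive but lies outside its binding domain — cannot bind it (Principle A).

the nurses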